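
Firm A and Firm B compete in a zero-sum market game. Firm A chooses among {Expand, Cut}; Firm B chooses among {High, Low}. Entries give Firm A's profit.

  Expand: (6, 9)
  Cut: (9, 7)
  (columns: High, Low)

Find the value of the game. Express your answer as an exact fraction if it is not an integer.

Row minima: Expand → 6, Cut → 7; maximin = 7.
Column maxima: High → 9, Low → 9; minimax = 9.
7 ≠ 9, so there is no saddle point; optimal play is mixed.
Let Firm A play Expand with probability p. Expected payoff against High: 6p + 9(1−p) = −3p + 9; against Low: 9p + 7(1−p) = 2p + 7.
Setting these equal: −3p + 9 = 2p + 7 ⇒ −5p = -2 ⇒ p = 2/5, and the value is (-3)·(2/5) + 9 = 39/5.
For Firm B: with q = P(High), equating Expand's and Cut's payoffs gives −3q + 9 = 2q + 7 ⇒ q = 2/5.

39/5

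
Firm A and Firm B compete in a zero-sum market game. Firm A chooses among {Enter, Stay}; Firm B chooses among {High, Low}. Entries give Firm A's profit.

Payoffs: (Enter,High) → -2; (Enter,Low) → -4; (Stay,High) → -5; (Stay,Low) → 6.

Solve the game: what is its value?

-32/13

Row minima: Enter → -4, Stay → -5; maximin = -4.
Column maxima: High → -2, Low → 6; minimax = -2.
-4 ≠ -2, so there is no saddle point; optimal play is mixed.
Let Firm A play Enter with probability p. Expected payoff against High: (-2)p + (-5)(1−p) = 3p − 5; against Low: (-4)p + 6(1−p) = −10p + 6.
Setting these equal: 3p − 5 = −10p + 6 ⇒ 13p = 11 ⇒ p = 11/13, and the value is (3)·(11/13) − 5 = -32/13.
For Firm B: with q = P(High), equating Enter's and Stay's payoffs gives 2q − 4 = −11q + 6 ⇒ q = 10/13.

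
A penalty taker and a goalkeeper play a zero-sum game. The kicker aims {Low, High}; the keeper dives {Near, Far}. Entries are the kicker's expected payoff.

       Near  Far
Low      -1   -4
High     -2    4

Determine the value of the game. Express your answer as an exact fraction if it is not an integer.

-4/3

Row minima: Low → -4, High → -2; maximin = -2.
Column maxima: Near → -1, Far → 4; minimax = -1.
-2 ≠ -1, so there is no saddle point; optimal play is mixed.
Let the kicker play Low with probability p. Expected payoff against Near: (-1)p + (-2)(1−p) = p − 2; against Far: (-4)p + 4(1−p) = −8p + 4.
Setting these equal: p − 2 = −8p + 4 ⇒ 9p = 6 ⇒ p = 2/3, and the value is (1)·(2/3) − 2 = -4/3.
For the keeper: with q = P(Near), equating Low's and High's payoffs gives 3q − 4 = −6q + 4 ⇒ q = 8/9.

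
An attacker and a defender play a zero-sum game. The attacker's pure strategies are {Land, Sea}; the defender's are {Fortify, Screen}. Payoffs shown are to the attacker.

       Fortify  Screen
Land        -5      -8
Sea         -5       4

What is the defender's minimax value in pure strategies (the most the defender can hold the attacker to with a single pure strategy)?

-5

Column maxima: Fortify → -5, Screen → 4.
The smallest of these is -5.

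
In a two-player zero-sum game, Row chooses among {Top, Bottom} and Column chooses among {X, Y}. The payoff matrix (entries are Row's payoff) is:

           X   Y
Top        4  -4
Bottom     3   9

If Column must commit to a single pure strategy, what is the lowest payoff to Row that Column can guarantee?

4

Column maxima: X → 4, Y → 9.
The smallest of these is 4.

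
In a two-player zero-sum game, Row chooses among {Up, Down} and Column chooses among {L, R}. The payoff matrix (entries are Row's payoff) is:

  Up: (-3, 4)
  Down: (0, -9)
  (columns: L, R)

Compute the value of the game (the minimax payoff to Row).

-27/16

Row minima: Up → -3, Down → -9; maximin = -3.
Column maxima: L → 0, R → 4; minimax = 0.
-3 ≠ 0, so there is no saddle point; optimal play is mixed.
Let Row play Up with probability p. Expected payoff against L: (-3)p + 0(1−p) = −3p; against R: 4p + (-9)(1−p) = 13p − 9.
Setting these equal: −3p = 13p − 9 ⇒ −16p = -9 ⇒ p = 9/16, and the value is (-3)·(9/16) = -27/16.
For Column: with q = P(L), equating Up's and Down's payoffs gives −7q + 4 = 9q − 9 ⇒ q = 13/16.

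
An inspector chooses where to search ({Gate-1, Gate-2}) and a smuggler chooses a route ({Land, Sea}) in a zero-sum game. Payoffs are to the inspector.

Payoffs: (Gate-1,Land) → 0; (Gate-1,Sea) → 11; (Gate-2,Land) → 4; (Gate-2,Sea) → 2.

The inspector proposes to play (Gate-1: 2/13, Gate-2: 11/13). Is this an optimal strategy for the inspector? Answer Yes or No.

Against Land this mix gives (2/13)·0 + (11/13)·4 = 44/13.
Against Sea this mix gives (2/13)·11 + (11/13)·2 = 44/13.
All of the smuggler's active replies (Land, Sea) yield 44/13, and no column does worse for the inspector. The mix makes the smuggler indifferent and guarantees 44/13, so it is optimal.

Yes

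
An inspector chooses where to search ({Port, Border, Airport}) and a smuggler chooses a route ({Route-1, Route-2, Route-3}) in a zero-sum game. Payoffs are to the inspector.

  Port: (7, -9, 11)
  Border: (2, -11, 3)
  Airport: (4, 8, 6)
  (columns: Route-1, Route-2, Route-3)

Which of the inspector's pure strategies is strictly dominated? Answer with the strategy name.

Border

Port gives a strictly higher payoff than Border against every column: 7 > 2, -9 > -11, 11 > 3.
So Border is strictly dominated and the inspector never plays it.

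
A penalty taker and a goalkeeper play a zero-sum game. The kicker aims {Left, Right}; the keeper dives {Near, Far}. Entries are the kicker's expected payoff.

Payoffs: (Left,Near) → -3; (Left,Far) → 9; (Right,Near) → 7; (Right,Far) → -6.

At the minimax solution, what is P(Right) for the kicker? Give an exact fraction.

12/25

Row minima: Left → -3, Right → -6; maximin = -3.
Column maxima: Near → 7, Far → 9; minimax = 7.
-3 ≠ 7, so there is no saddle point; optimal play is mixed.
Let the kicker play Left with probability p. Expected payoff against Near: (-3)p + 7(1−p) = −10p + 7; against Far: 9p + (-6)(1−p) = 15p − 6.
Setting these equal: −10p + 7 = 15p − 6 ⇒ −25p = -13 ⇒ p = 13/25, and the value is (-10)·(13/25) + 7 = 9/5.
For the keeper: with q = P(Near), equating Left's and Right's payoffs gives −12q + 9 = 13q − 6 ⇒ q = 3/5.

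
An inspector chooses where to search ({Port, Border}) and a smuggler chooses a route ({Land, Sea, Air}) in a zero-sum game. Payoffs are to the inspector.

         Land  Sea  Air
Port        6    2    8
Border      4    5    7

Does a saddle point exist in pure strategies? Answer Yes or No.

No

Row minima: Port → 2, Border → 4; maximin = 4.
Column maxima: Land → 6, Sea → 5, Air → 8; minimax = 5.
4 ≠ 5, so no pure-strategy equilibrium exists.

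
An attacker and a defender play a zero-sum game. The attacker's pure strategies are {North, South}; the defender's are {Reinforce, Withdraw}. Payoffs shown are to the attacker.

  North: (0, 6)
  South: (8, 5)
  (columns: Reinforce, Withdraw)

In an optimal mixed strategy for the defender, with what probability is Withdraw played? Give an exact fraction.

Row minima: North → 0, South → 5; maximin = 5.
Column maxima: Reinforce → 8, Withdraw → 6; minimax = 6.
5 ≠ 6, so there is no saddle point; optimal play is mixed.
Let the attacker play North with probability p. Expected payoff against Reinforce: 0p + 8(1−p) = −8p + 8; against Withdraw: 6p + 5(1−p) = p + 5.
Setting these equal: −8p + 8 = p + 5 ⇒ −9p = -3 ⇒ p = 1/3, and the value is (-8)·(1/3) + 8 = 16/3.
For the defender: with q = P(Reinforce), equating North's and South's payoffs gives −6q + 6 = 3q + 5 ⇒ q = 1/9.

8/9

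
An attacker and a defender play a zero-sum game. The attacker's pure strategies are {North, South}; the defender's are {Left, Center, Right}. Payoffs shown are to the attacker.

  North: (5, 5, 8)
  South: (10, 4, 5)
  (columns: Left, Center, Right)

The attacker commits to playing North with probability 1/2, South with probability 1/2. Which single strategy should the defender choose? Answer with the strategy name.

Center

If the defender plays Left, the attacker's expected payoff is (1/2)·5 + (1/2)·10 = 15/2.
If the defender plays Center, the attacker's expected payoff is (1/2)·5 + (1/2)·4 = 9/2.
If the defender plays Right, the attacker's expected payoff is (1/2)·8 + (1/2)·5 = 13/2.
The defender minimizes the attacker's payoff; the smallest is 9/2, so the best response is Center.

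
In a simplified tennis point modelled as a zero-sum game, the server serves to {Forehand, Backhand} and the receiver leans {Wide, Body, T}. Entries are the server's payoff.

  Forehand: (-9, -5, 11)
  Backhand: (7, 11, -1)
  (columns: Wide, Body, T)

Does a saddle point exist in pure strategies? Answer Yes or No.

No

Row minima: Forehand → -9, Backhand → -1; maximin = -1.
Column maxima: Wide → 7, Body → 11, T → 11; minimax = 7.
-1 ≠ 7, so no pure-strategy equilibrium exists.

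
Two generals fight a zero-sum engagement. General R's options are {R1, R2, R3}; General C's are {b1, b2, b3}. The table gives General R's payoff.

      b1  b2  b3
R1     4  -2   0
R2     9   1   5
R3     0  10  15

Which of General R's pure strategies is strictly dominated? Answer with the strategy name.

R2 gives a strictly higher payoff than R1 against every column: 9 > 4, 1 > -2, 5 > 0.
So R1 is strictly dominated and General R never plays it.

R1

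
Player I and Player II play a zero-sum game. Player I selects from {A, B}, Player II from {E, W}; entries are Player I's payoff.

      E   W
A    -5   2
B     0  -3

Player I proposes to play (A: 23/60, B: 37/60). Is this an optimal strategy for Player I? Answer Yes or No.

No

Against E this mix gives (23/60)·(-5) + (37/60)·0 = -23/12.
Against W this mix gives (23/60)·2 + (37/60)·(-3) = -13/12.
Player II will play E, holding Player I to -23/12. Shifting weight toward the row that does better against E would raise this floor (the equalizing mix achieves -3/2 against both E and W), so the proposed strategy is not optimal.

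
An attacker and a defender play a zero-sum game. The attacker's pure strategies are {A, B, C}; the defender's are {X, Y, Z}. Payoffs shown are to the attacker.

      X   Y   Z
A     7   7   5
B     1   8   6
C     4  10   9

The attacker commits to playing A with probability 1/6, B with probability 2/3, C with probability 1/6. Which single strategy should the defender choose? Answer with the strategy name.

If the defender plays X, the attacker's expected payoff is (1/6)·7 + (2/3)·1 + (1/6)·4 = 5/2.
If the defender plays Y, the attacker's expected payoff is (1/6)·7 + (2/3)·8 + (1/6)·10 = 49/6.
If the defender plays Z, the attacker's expected payoff is (1/6)·5 + (2/3)·6 + (1/6)·9 = 19/3.
The defender minimizes the attacker's payoff; the smallest is 5/2, so the best response is X.

X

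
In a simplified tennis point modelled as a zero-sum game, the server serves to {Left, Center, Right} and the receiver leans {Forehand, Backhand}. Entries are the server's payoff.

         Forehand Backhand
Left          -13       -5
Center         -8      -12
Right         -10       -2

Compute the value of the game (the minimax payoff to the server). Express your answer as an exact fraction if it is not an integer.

Row minima: Left → -13, Center → -12, Right → -10; maximin = -10.
Column maxima: Forehand → -8, Backhand → -2; minimax = -8.
-10 ≠ -8, so there is no saddle point; optimal play is mixed.
Left is strictly dominated by Right, so the server never plays it.
On the remaining 2×2 (Center, Right vs Forehand, Backhand):
Let the server play Center with probability p. Expected payoff against Forehand: (-8)p + (-10)(1−p) = 2p − 10; against Backhand: (-12)p + (-2)(1−p) = −10p − 2.
Setting these equal: 2p − 10 = −10p − 2 ⇒ 12p = 8 ⇒ p = 2/3, and the value is (2)·(2/3) − 10 = -26/3.
For the receiver: with q = P(Forehand), equating Center's and Right's payoffs gives 4q − 12 = −8q − 2 ⇒ q = 5/6.

-26/3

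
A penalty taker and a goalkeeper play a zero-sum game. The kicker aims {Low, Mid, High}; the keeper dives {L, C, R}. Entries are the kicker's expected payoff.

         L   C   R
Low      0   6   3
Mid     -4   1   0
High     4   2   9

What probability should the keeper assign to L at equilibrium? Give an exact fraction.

1/2

Row minima: Low → 0, Mid → -4, High → 2; maximin = 2.
Column maxima: L → 4, C → 6, R → 9; minimax = 4.
2 ≠ 4, so there is no saddle point; optimal play is mixed.
Mid is strictly dominated by Low, so the kicker never plays it.
R is strictly dominated by L (it gives the kicker strictly more in every row), so the keeper never plays it.
On the remaining 2×2 (Low, High vs L, C):
Let the kicker play Low with probability p. Expected payoff against L: 0p + 4(1−p) = −4p + 4; against C: 6p + 2(1−p) = 4p + 2.
Setting these equal: −4p + 4 = 4p + 2 ⇒ −8p = -2 ⇒ p = 1/4, and the value is (-4)·(1/4) + 4 = 3.
For the keeper: with q = P(L), equating Low's and High's payoffs gives −6q + 6 = 2q + 2 ⇒ q = 1/2.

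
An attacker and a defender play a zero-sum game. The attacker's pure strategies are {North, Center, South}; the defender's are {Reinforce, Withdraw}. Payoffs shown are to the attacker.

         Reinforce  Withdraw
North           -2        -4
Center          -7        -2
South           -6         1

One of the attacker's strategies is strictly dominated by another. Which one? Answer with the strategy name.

South gives a strictly higher payoff than Center against every column: -6 > -7, 1 > -2.
So Center is strictly dominated and the attacker never plays it.

Center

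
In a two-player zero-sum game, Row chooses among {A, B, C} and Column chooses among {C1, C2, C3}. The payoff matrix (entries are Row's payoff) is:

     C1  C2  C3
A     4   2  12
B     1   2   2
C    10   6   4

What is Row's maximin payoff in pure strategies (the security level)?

4

Row minima: A → 2, B → 1, C → 4.
The best of these is 4.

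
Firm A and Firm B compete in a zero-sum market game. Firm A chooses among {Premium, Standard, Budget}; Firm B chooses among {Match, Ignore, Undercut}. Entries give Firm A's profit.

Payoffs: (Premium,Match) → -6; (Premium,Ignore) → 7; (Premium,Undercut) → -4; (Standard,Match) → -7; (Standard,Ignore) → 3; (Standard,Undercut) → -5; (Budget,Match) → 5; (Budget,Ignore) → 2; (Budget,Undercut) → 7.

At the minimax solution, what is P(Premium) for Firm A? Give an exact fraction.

3/16

Row minima: Premium → -6, Standard → -7, Budget → 2; maximin = 2.
Column maxima: Match → 5, Ignore → 7, Undercut → 7; minimax = 5.
2 ≠ 5, so there is no saddle point; optimal play is mixed.
Standard is strictly dominated by Premium, so Firm A never plays it.
Undercut is strictly dominated by Match (it gives Firm A strictly more in every row), so Firm B never plays it.
On the remaining 2×2 (Premium, Budget vs Match, Ignore):
Let Firm A play Premium with probability p. Expected payoff against Match: (-6)p + 5(1−p) = −11p + 5; against Ignore: 7p + 2(1−p) = 5p + 2.
Setting these equal: −11p + 5 = 5p + 2 ⇒ −16p = -3 ⇒ p = 3/16, and the value is (-11)·(3/16) + 5 = 47/16.
For Firm B: with q = P(Match), equating Premium's and Budget's payoffs gives −13q + 7 = 3q + 2 ⇒ q = 5/16.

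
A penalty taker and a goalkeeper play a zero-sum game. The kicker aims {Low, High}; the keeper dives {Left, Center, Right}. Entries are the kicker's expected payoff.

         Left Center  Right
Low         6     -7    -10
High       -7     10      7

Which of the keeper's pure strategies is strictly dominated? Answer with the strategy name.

Right holds the kicker's payoff strictly below Center in every row: -10 < -7, 7 < 10.
So Center is strictly dominated for the keeper.

Center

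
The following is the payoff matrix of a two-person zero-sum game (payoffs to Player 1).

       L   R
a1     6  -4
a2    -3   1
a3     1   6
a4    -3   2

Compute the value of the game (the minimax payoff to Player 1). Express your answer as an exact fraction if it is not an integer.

Row minima: a1 → -4, a2 → -3, a3 → 1, a4 → -3; maximin = 1.
Column maxima: L → 6, R → 6; minimax = 6.
1 ≠ 6, so there is no saddle point; optimal play is mixed.
a2 is strictly dominated by a3, so Player 1 never plays it.
a4 is strictly dominated by a3, so Player 1 never plays it.
On the remaining 2×2 (a1, a3 vs L, R):
Let Player 1 play a1 with probability p. Expected payoff against L: 6p + 1(1−p) = 5p + 1; against R: (-4)p + 6(1−p) = −10p + 6.
Setting these equal: 5p + 1 = −10p + 6 ⇒ 15p = 5 ⇒ p = 1/3, and the value is (5)·(1/3) + 1 = 8/3.
For Player 2: with q = P(L), equating a1's and a3's payoffs gives 10q − 4 = −5q + 6 ⇒ q = 2/3.

8/3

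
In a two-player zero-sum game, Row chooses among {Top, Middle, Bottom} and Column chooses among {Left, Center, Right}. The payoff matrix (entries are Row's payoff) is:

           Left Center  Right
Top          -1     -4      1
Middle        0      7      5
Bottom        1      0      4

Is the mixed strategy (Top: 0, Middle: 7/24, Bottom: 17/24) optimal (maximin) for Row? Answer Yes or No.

Against Left this mix gives (7/24)·0 + (17/24)·1 = 17/24.
Against Center this mix gives (7/24)·7 + (17/24)·0 = 49/24.
Against Right this mix gives (7/24)·5 + (17/24)·4 = 103/24.
Column will play Left, holding Row to 17/24. Shifting weight toward the row that does better against Left would raise this floor (the equalizing mix achieves 7/8 against both Left and Center), so the proposed strategy is not optimal.

No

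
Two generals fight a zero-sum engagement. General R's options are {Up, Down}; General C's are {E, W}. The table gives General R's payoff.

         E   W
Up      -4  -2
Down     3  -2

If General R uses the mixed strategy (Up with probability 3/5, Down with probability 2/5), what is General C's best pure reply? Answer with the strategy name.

W

If General C plays E, General R's expected payoff is (3/5)·(-4) + (2/5)·3 = -6/5.
If General C plays W, General R's expected payoff is (3/5)·(-2) + (2/5)·(-2) = -2.
General C minimizes General R's payoff; the smallest is -2, so the best response is W.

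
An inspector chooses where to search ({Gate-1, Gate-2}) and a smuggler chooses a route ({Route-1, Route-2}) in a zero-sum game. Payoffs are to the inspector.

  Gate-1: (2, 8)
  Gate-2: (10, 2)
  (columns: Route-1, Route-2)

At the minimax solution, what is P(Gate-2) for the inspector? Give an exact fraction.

Row minima: Gate-1 → 2, Gate-2 → 2; maximin = 2.
Column maxima: Route-1 → 10, Route-2 → 8; minimax = 8.
2 ≠ 8, so there is no saddle point; optimal play is mixed.
Let the inspector play Gate-1 with probability p. Expected payoff against Route-1: 2p + 10(1−p) = −8p + 10; against Route-2: 8p + 2(1−p) = 6p + 2.
Setting these equal: −8p + 10 = 6p + 2 ⇒ −14p = -8 ⇒ p = 4/7, and the value is (-8)·(4/7) + 10 = 38/7.
For the smuggler: with q = P(Route-1), equating Gate-1's and Gate-2's payoffs gives −6q + 8 = 8q + 2 ⇒ q = 3/7.

3/7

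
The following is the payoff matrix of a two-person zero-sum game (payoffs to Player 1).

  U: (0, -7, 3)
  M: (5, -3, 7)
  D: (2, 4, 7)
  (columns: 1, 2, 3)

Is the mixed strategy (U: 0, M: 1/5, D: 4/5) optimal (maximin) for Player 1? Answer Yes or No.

Yes

Against 1 this mix gives (1/5)·5 + (4/5)·2 = 13/5.
Against 2 this mix gives (1/5)·(-3) + (4/5)·4 = 13/5.
Against 3 this mix gives (1/5)·7 + (4/5)·7 = 7.
All of Player 2's active replies (1, 2) yield 13/5, and no column does worse for Player 1. The mix makes Player 2 indifferent and guarantees 13/5, so it is optimal.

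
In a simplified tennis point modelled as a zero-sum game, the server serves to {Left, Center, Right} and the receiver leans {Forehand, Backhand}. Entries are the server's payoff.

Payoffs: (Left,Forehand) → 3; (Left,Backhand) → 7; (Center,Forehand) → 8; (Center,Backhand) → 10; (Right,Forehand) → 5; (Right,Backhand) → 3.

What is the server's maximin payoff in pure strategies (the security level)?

Row minima: Left → 3, Center → 8, Right → 3.
The best of these is 8.

8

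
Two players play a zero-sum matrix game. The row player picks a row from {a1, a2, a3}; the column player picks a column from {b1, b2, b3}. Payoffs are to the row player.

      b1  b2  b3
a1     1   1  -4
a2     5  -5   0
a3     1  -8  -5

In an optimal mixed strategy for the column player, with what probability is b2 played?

Row minima: a1 → -4, a2 → -5, a3 → -8; maximin = -4.
Column maxima: b1 → 5, b2 → 1, b3 → 0; minimax = 0.
-4 ≠ 0, so there is no saddle point; optimal play is mixed.
a3 is strictly dominated by a2, so the row player never plays it.
b1 is strictly dominated by b3 (it gives the row player strictly more in every row), so the column player never plays it.
On the remaining 2×2 (a1, a2 vs b2, b3):
Let the row player play a1 with probability p. Expected payoff against b2: 1p + (-5)(1−p) = 6p − 5; against b3: (-4)p + 0(1−p) = −4p.
Setting these equal: 6p − 5 = −4p ⇒ 10p = 5 ⇒ p = 1/2, and the value is (6)·(1/2) − 5 = -2.
For the column player: with q = P(b2), equating a1's and a2's payoffs gives 5q − 4 = −5q ⇒ q = 2/5.

2/5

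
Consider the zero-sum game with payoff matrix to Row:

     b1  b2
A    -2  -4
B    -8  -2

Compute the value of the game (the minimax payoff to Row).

-7/2

Row minima: A → -4, B → -8; maximin = -4.
Column maxima: b1 → -2, b2 → -2; minimax = -2.
-4 ≠ -2, so there is no saddle point; optimal play is mixed.
Let Row play A with probability p. Expected payoff against b1: (-2)p + (-8)(1−p) = 6p − 8; against b2: (-4)p + (-2)(1−p) = −2p − 2.
Setting these equal: 6p − 8 = −2p − 2 ⇒ 8p = 6 ⇒ p = 3/4, and the value is (6)·(3/4) − 8 = -7/2.
For Column: with q = P(b1), equating A's and B's payoffs gives 2q − 4 = −6q − 2 ⇒ q = 1/4.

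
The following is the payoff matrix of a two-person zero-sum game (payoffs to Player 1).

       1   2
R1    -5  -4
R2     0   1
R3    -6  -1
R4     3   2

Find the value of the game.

Row minima: R1 → -5, R2 → 0, R3 → -6, R4 → 2; maximin = 2.
Column maxima: 1 → 3, 2 → 2; minimax = 2.
Since maximin = minimax = 2, there is a saddle point and the value is 2.

2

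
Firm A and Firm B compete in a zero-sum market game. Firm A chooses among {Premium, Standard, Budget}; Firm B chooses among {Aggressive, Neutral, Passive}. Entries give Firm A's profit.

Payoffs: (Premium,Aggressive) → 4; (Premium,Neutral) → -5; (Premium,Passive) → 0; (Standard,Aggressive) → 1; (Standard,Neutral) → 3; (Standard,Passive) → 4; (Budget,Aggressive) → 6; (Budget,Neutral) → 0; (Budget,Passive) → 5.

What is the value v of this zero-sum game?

Row minima: Premium → -5, Standard → 1, Budget → 0; maximin = 1.
Column maxima: Aggressive → 6, Neutral → 3, Passive → 5; minimax = 3.
1 ≠ 3, so there is no saddle point; optimal play is mixed.
Premium is strictly dominated by Budget, so Firm A never plays it.
Passive is strictly dominated by Neutral (it gives Firm A strictly more in every row), so Firm B never plays it.
On the remaining 2×2 (Standard, Budget vs Aggressive, Neutral):
Let Firm A play Standard with probability p. Expected payoff against Aggressive: 1p + 6(1−p) = −5p + 6; against Neutral: 3p + 0(1−p) = 3p.
Setting these equal: −5p + 6 = 3p ⇒ −8p = -6 ⇒ p = 3/4, and the value is (-5)·(3/4) + 6 = 9/4.
For Firm B: with q = P(Aggressive), equating Standard's and Budget's payoffs gives −2q + 3 = 6q ⇒ q = 3/8.

9/4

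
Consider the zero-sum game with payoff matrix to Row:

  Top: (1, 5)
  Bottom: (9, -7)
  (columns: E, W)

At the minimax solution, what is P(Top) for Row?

4/5

Row minima: Top → 1, Bottom → -7; maximin = 1.
Column maxima: E → 9, W → 5; minimax = 5.
1 ≠ 5, so there is no saddle point; optimal play is mixed.
Let Row play Top with probability p. Expected payoff against E: 1p + 9(1−p) = −8p + 9; against W: 5p + (-7)(1−p) = 12p − 7.
Setting these equal: −8p + 9 = 12p − 7 ⇒ −20p = -16 ⇒ p = 4/5, and the value is (-8)·(4/5) + 9 = 13/5.
For Column: with q = P(E), equating Top's and Bottom's payoffs gives −4q + 5 = 16q − 7 ⇒ q = 3/5.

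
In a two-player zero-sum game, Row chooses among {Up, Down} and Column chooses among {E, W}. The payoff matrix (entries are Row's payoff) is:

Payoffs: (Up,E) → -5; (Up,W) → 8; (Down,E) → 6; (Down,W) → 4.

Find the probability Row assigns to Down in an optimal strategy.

13/15

Row minima: Up → -5, Down → 4; maximin = 4.
Column maxima: E → 6, W → 8; minimax = 6.
4 ≠ 6, so there is no saddle point; optimal play is mixed.
Let Row play Up with probability p. Expected payoff against E: (-5)p + 6(1−p) = −11p + 6; against W: 8p + 4(1−p) = 4p + 4.
Setting these equal: −11p + 6 = 4p + 4 ⇒ −15p = -2 ⇒ p = 2/15, and the value is (-11)·(2/15) + 6 = 68/15.
For Column: with q = P(E), equating Up's and Down's payoffs gives −13q + 8 = 2q + 4 ⇒ q = 4/15.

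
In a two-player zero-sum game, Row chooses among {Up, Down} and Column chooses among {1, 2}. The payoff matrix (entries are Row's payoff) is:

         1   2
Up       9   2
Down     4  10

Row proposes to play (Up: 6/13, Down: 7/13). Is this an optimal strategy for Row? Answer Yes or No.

Against 1 this mix gives (6/13)·9 + (7/13)·4 = 82/13.
Against 2 this mix gives (6/13)·2 + (7/13)·10 = 82/13.
All of Column's active replies (1, 2) yield 82/13, and no column does worse for Row. The mix makes Column indifferent and guarantees 82/13, so it is optimal.

Yes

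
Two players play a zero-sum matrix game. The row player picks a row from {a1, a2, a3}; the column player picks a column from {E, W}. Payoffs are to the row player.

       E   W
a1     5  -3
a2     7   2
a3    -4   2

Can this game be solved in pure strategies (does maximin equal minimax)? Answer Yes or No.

Row minima: a1 → -3, a2 → 2, a3 → -4; maximin = 2.
Column maxima: E → 7, W → 2; minimax = 2.
maximin = minimax = 2, so a saddle point exists.

Yes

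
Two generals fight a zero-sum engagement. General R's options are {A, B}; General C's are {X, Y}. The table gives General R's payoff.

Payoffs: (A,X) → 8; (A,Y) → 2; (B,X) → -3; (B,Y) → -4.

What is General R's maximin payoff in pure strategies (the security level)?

Row minima: A → 2, B → -4.
The best of these is 2.

2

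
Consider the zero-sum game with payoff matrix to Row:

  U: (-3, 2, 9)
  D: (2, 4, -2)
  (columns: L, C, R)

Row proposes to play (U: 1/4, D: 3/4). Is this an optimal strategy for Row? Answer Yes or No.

Against L this mix gives (1/4)·(-3) + (3/4)·2 = 3/4.
Against C this mix gives (1/4)·2 + (3/4)·4 = 7/2.
Against R this mix gives (1/4)·9 + (3/4)·(-2) = 3/4.
All of Column's active replies (L, R) yield 3/4, and no column does worse for Row. The mix makes Column indifferent and guarantees 3/4, so it is optimal.

Yes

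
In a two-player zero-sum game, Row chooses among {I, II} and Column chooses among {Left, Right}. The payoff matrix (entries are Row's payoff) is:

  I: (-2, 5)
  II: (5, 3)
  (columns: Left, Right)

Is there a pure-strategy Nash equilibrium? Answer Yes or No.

Row minima: I → -2, II → 3; maximin = 3.
Column maxima: Left → 5, Right → 5; minimax = 5.
3 ≠ 5, so no pure-strategy equilibrium exists.

No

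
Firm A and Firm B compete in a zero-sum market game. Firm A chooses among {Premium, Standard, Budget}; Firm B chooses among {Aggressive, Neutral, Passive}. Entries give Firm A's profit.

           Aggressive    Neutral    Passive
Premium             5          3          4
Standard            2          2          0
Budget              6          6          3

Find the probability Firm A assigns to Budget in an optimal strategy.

Row minima: Premium → 3, Standard → 0, Budget → 3; maximin = 3.
Column maxima: Aggressive → 6, Neutral → 6, Passive → 4; minimax = 4.
3 ≠ 4, so there is no saddle point; optimal play is mixed.
Standard is strictly dominated by Premium, so Firm A never plays it.
Aggressive is strictly dominated by Passive (it gives Firm A strictly more in every row), so Firm B never plays it.
On the remaining 2×2 (Premium, Budget vs Neutral, Passive):
Let Firm A play Premium with probability p. Expected payoff against Neutral: 3p + 6(1−p) = −3p + 6; against Passive: 4p + 3(1−p) = p + 3.
Setting these equal: −3p + 6 = p + 3 ⇒ −4p = -3 ⇒ p = 3/4, and the value is (-3)·(3/4) + 6 = 15/4.
For Firm B: with q = P(Neutral), equating Premium's and Budget's payoffs gives −q + 4 = 3q + 3 ⇒ q = 1/4.

1/4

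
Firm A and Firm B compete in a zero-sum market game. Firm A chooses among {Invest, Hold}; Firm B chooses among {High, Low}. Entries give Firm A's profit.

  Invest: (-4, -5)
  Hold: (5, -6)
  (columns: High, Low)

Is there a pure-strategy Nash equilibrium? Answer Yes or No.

Yes

Row minima: Invest → -5, Hold → -6; maximin = -5.
Column maxima: High → 5, Low → -5; minimax = -5.
maximin = minimax = -5, so a saddle point exists.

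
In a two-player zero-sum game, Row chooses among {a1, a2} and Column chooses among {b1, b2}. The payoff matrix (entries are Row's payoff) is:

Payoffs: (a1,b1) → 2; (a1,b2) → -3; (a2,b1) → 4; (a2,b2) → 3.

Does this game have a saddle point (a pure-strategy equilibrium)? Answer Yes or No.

Row minima: a1 → -3, a2 → 3; maximin = 3.
Column maxima: b1 → 4, b2 → 3; minimax = 3.
maximin = minimax = 3, so a saddle point exists.

Yes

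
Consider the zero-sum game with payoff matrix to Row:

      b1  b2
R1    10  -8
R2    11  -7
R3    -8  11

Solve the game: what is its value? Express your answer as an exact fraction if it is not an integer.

Row minima: R1 → -8, R2 → -7, R3 → -8; maximin = -7.
Column maxima: b1 → 11, b2 → 11; minimax = 11.
-7 ≠ 11, so there is no saddle point; optimal play is mixed.
R1 is strictly dominated by R2, so Row never plays it.
On the remaining 2×2 (R2, R3 vs b1, b2):
Let Row play R2 with probability p. Expected payoff against b1: 11p + (-8)(1−p) = 19p − 8; against b2: (-7)p + 11(1−p) = −18p + 11.
Setting these equal: 19p − 8 = −18p + 11 ⇒ 37p = 19 ⇒ p = 19/37, and the value is (19)·(19/37) − 8 = 65/37.
For Column: with q = P(b1), equating R2's and R3's payoffs gives 18q − 7 = −19q + 11 ⇒ q = 18/37.

65/37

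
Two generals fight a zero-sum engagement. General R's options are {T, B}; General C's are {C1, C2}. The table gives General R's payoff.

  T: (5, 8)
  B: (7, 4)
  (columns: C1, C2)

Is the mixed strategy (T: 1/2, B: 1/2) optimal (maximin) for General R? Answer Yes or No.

Against C1 this mix gives (1/2)·5 + (1/2)·7 = 6.
Against C2 this mix gives (1/2)·8 + (1/2)·4 = 6.
All of General C's active replies (C1, C2) yield 6, and no column does worse for General R. The mix makes General C indifferent and guarantees 6, so it is optimal.

Yes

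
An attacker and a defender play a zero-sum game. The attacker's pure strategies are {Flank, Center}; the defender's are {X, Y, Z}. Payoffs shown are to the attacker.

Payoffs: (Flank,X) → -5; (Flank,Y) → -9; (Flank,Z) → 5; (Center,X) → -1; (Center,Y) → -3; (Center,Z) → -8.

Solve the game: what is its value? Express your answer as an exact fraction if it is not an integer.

Row minima: Flank → -9, Center → -8; maximin = -8.
Column maxima: X → -1, Y → -3, Z → 5; minimax = -3.
-8 ≠ -3, so there is no saddle point; optimal play is mixed.
X is strictly dominated by Y (it gives the attacker strictly more in every row), so the defender never plays it.
On the remaining 2×2 (Flank, Center vs Y, Z):
Let the attacker play Flank with probability p. Expected payoff against Y: (-9)p + (-3)(1−p) = −6p − 3; against Z: 5p + (-8)(1−p) = 13p − 8.
Setting these equal: −6p − 3 = 13p − 8 ⇒ −19p = -5 ⇒ p = 5/19, and the value is (-6)·(5/19) − 3 = -87/19.
For the defender: with q = P(Y), equating Flank's and Center's payoffs gives −14q + 5 = 5q − 8 ⇒ q = 13/19.

-87/19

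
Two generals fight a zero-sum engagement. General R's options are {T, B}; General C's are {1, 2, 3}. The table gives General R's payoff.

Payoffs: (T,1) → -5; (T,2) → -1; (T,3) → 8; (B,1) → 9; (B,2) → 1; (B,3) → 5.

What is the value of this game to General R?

1

Row minima: T → -5, B → 1; maximin = 1.
Column maxima: 1 → 9, 2 → 1, 3 → 8; minimax = 1.
Since maximin = minimax = 1, there is a saddle point and the value is 1.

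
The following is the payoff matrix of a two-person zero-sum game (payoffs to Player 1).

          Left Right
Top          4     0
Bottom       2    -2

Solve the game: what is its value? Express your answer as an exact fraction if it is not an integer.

0

Row minima: Top → 0, Bottom → -2; maximin = 0.
Column maxima: Left → 4, Right → 0; minimax = 0.
Since maximin = minimax = 0, there is a saddle point and the value is 0.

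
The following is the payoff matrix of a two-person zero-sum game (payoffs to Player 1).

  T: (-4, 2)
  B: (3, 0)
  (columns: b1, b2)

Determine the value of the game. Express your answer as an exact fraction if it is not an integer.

Row minima: T → -4, B → 0; maximin = 0.
Column maxima: b1 → 3, b2 → 2; minimax = 2.
0 ≠ 2, so there is no saddle point; optimal play is mixed.
Let Player 1 play T with probability p. Expected payoff against b1: (-4)p + 3(1−p) = −7p + 3; against b2: 2p + 0(1−p) = 2p.
Setting these equal: −7p + 3 = 2p ⇒ −9p = -3 ⇒ p = 1/3, and the value is (-7)·(1/3) + 3 = 2/3.
For Player 2: with q = P(b1), equating T's and B's payoffs gives −6q + 2 = 3q ⇒ q = 2/9.

2/3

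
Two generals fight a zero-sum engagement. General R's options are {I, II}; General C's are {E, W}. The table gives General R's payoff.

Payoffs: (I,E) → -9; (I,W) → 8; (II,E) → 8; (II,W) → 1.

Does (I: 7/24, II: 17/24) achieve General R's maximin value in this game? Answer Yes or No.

Against E this mix gives (7/24)·(-9) + (17/24)·8 = 73/24.
Against W this mix gives (7/24)·8 + (17/24)·1 = 73/24.
All of General C's active replies (E, W) yield 73/24, and no column does worse for General R. The mix makes General C indifferent and guarantees 73/24, so it is optimal.

Yes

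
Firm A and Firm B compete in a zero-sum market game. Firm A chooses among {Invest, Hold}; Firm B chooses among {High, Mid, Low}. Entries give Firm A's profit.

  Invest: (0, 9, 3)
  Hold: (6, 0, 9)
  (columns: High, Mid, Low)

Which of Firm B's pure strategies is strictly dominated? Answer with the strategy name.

Low

High holds Firm A's payoff strictly below Low in every row: 0 < 3, 6 < 9.
So Low is strictly dominated for Firm B.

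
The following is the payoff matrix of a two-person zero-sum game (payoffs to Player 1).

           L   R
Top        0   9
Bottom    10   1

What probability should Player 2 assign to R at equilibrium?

5/9

Row minima: Top → 0, Bottom → 1; maximin = 1.
Column maxima: L → 10, R → 9; minimax = 9.
1 ≠ 9, so there is no saddle point; optimal play is mixed.
Let Player 1 play Top with probability p. Expected payoff against L: 0p + 10(1−p) = −10p + 10; against R: 9p + 1(1−p) = 8p + 1.
Setting these equal: −10p + 10 = 8p + 1 ⇒ −18p = -9 ⇒ p = 1/2, and the value is (-10)·(1/2) + 10 = 5.
For Player 2: with q = P(L), equating Top's and Bottom's payoffs gives −9q + 9 = 9q + 1 ⇒ q = 4/9.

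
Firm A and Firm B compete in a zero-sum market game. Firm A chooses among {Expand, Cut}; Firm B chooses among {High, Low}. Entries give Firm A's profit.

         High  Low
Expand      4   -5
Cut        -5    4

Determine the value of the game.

Row minima: Expand → -5, Cut → -5; maximin = -5.
Column maxima: High → 4, Low → 4; minimax = 4.
-5 ≠ 4, so there is no saddle point; optimal play is mixed.
Let Firm A play Expand with probability p. Expected payoff against High: 4p + (-5)(1−p) = 9p − 5; against Low: (-5)p + 4(1−p) = −9p + 4.
Setting these equal: 9p − 5 = −9p + 4 ⇒ 18p = 9 ⇒ p = 1/2, and the value is (9)·(1/2) − 5 = -1/2.
For Firm B: with q = P(High), equating Expand's and Cut's payoffs gives 9q − 5 = −9q + 4 ⇒ q = 1/2.

-1/2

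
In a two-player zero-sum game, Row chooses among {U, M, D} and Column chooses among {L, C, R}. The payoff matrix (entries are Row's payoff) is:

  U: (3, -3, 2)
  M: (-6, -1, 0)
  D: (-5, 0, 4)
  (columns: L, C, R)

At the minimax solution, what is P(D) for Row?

6/11

Row minima: U → -3, M → -6, D → -5; maximin = -3.
Column maxima: L → 3, C → 0, R → 4; minimax = 0.
-3 ≠ 0, so there is no saddle point; optimal play is mixed.
M is strictly dominated by D, so Row never plays it.
R is strictly dominated by C (it gives Row strictly more in every row), so Column never plays it.
On the remaining 2×2 (U, D vs L, C):
Let Row play U with probability p. Expected payoff against L: 3p + (-5)(1−p) = 8p − 5; against C: (-3)p + 0(1−p) = −3p.
Setting these equal: 8p − 5 = −3p ⇒ 11p = 5 ⇒ p = 5/11, and the value is (8)·(5/11) − 5 = -15/11.
For Column: with q = P(L), equating U's and D's payoffs gives 6q − 3 = −5q ⇒ q = 3/11.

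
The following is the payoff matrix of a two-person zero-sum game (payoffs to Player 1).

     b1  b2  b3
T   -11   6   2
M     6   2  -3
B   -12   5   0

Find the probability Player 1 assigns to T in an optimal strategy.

9/22

Row minima: T → -11, M → -3, B → -12; maximin = -3.
Column maxima: b1 → 6, b2 → 6, b3 → 2; minimax = 2.
-3 ≠ 2, so there is no saddle point; optimal play is mixed.
B is strictly dominated by T, so Player 1 never plays it.
b2 is strictly dominated by b3 (it gives Player 1 strictly more in every row), so Player 2 never plays it.
On the remaining 2×2 (T, M vs b1, b3):
Let Player 1 play T with probability p. Expected payoff against b1: (-11)p + 6(1−p) = −17p + 6; against b3: 2p + (-3)(1−p) = 5p − 3.
Setting these equal: −17p + 6 = 5p − 3 ⇒ −22p = -9 ⇒ p = 9/22, and the value is (-17)·(9/22) + 6 = -21/22.
For Player 2: with q = P(b1), equating T's and M's payoffs gives −13q + 2 = 9q − 3 ⇒ q = 5/22.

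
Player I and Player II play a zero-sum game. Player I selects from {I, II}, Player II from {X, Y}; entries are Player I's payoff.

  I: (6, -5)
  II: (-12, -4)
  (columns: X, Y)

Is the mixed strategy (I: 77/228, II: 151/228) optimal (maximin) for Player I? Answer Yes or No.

No

Against X this mix gives (77/228)·6 + (151/228)·(-12) = -225/38.
Against Y this mix gives (77/228)·(-5) + (151/228)·(-4) = -989/228.
Player II will play X, holding Player I to -225/38. Shifting weight toward the row that does better against X would raise this floor (the equalizing mix achieves -84/19 against both X and Y), so the proposed strategy is not optimal.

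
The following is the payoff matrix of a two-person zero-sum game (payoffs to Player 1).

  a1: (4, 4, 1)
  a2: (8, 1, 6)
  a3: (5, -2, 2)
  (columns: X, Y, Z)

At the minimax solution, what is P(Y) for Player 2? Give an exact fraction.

5/8

Row minima: a1 → 1, a2 → 1, a3 → -2; maximin = 1.
Column maxima: X → 8, Y → 4, Z → 6; minimax = 4.
1 ≠ 4, so there is no saddle point; optimal play is mixed.
a3 is strictly dominated by a2, so Player 1 never plays it.
X is strictly dominated by Z (it gives Player 1 strictly more in every row), so Player 2 never plays it.
On the remaining 2×2 (a1, a2 vs Y, Z):
Let Player 1 play a1 with probability p. Expected payoff against Y: 4p + 1(1−p) = 3p + 1; against Z: 1p + 6(1−p) = −5p + 6.
Setting these equal: 3p + 1 = −5p + 6 ⇒ 8p = 5 ⇒ p = 5/8, and the value is (3)·(5/8) + 1 = 23/8.
For Player 2: with q = P(Y), equating a1's and a2's payoffs gives 3q + 1 = −5q + 6 ⇒ q = 5/8.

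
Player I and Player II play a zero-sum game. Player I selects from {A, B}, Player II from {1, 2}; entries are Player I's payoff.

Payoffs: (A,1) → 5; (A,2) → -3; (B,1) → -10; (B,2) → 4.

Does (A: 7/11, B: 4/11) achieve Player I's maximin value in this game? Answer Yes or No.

Yes

Against 1 this mix gives (7/11)·5 + (4/11)·(-10) = -5/11.
Against 2 this mix gives (7/11)·(-3) + (4/11)·4 = -5/11.
All of Player II's active replies (1, 2) yield -5/11, and no column does worse for Player I. The mix makes Player II indifferent and guarantees -5/11, so it is optimal.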